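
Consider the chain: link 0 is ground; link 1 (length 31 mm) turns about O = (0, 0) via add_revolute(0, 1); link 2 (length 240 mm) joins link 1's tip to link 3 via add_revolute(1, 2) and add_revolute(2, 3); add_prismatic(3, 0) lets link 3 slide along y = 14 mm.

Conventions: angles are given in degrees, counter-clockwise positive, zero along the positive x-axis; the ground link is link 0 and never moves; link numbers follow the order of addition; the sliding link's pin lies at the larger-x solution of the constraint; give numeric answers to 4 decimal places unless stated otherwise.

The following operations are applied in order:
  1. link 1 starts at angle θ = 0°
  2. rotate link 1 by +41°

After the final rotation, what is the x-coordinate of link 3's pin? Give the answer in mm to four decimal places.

geometry: r = 31 mm, L = 240 mm, e = 14 mm; θ starts at 0°
rotate link 1 by +41°: θ ← 0° +41° = 41°
crank pin P = (r cos θ, r sin θ) = (23.395997, 20.337830)
h = r sin θ − e = 20.337830 − 14 = 6.337830
x = r cos θ + √(L² − h²) = 23.395997 + 239.916302 = 263.312299

263.3123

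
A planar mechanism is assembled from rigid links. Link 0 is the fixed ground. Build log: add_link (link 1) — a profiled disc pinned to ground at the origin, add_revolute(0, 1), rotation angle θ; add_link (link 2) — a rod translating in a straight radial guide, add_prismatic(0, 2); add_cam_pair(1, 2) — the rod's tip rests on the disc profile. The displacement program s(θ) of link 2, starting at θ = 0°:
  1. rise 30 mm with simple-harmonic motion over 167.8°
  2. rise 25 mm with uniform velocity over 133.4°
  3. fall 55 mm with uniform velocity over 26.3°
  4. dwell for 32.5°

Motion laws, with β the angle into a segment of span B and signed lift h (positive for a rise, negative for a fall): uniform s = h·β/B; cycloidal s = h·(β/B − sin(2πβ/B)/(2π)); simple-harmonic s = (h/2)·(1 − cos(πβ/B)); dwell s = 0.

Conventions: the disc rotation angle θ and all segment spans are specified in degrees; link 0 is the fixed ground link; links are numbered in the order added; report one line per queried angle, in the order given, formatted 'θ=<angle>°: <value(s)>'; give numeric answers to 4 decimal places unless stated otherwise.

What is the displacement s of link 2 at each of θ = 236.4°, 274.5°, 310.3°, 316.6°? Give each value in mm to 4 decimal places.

seg 1 [0°–167.8°] simple-harmonic, h=30: full span → s += 30 → s = 30.0000
seg 2 [167.8°–301.2°] uniform, h=25: θ=236.4° here. β=68.6, B=133.4. 25·68.6/133.4 = 12.8561 → s = 42.8561
seg 2 [167.8°–301.2°] uniform, h=25: θ=274.5° here. β=106.7, B=133.4. 25·106.7/133.4 = 19.9963 → s = 49.9963
seg 2 [167.8°–301.2°] uniform, h=25: full span → s += 25 → s = 55.0000
seg 3 [301.2°–327.5°] uniform, h=-55: θ=310.3° here. β=9.1, B=26.3. -55·9.1/26.3 = -19.0304 → s = 35.9696
seg 3 [301.2°–327.5°] uniform, h=-55: θ=316.6° here. β=15.4, B=26.3. -55·15.4/26.3 = -32.2053 → s = 22.7947

θ=236.4°: 42.8561
θ=274.5°: 49.9963
θ=310.3°: 35.9696
θ=316.6°: 22.7947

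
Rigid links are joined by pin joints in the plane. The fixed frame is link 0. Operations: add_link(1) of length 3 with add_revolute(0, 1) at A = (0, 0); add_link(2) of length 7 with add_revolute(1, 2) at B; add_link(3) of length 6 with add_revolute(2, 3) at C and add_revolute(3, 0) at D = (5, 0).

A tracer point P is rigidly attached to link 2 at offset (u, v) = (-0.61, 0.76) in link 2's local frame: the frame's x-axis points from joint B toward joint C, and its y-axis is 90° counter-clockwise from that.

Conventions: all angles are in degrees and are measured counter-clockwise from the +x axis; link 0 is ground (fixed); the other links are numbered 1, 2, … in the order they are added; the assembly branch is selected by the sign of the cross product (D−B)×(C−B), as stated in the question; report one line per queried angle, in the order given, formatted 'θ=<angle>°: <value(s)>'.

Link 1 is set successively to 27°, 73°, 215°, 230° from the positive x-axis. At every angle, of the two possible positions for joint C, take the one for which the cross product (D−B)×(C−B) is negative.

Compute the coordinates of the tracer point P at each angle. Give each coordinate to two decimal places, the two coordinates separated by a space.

A=(0,0), D=(5.00,0)
θ=27°: B = A + 3.00·(cos27°, sin27°) = (2.6730, 1.3620)
θ=27°: |BD| = 2.6963
θ=27°: circle(B,7.00) ∩ circle(D,6.00): a=3.7589, h=5.9052
θ=27°:   candidates: C₊=(8.9000,4.5596) cross=15.922; C₋=(2.9342,-5.6332) cross=-15.922
θ=27°:   branch - wants cross < 0 → take C=(2.9342,-5.6332) (cross=-15.922)
θ=27°: ex = (C−B)/|BC| = (0.0373,-0.9993); ey = (0.9993,0.0373)
θ=27°: P = B + -0.61·ex + 0.76·ey = (3.4097,1.9999)
θ=73°: B = A + 3.00·(cos73°, sin73°) = (0.8771, 2.8689)
θ=73°: |BD| = 5.0228
θ=73°: circle(B,7.00) ∩ circle(D,6.00): a=3.8055, h=5.8752
θ=73°:   candidates: C₊=(7.3566,5.5178) cross=29.510; C₋=(0.6450,-4.1272) cross=-29.510
θ=73°:   branch - wants cross < 0 → take C=(0.6450,-4.1272) (cross=-29.510)
θ=73°: ex = (C−B)/|BC| = (-0.0332,-0.9995); ey = (0.9995,-0.0332)
θ=73°: P = B + -0.61·ex + 0.76·ey = (1.6569,3.4534)
θ=215°: B = A + 3.00·(cos215°, sin215°) = (-2.4575, -1.7207)
θ=215°: |BD| = 7.6534
θ=215°: circle(B,7.00) ∩ circle(D,6.00): a=4.6760, h=5.2091
θ=215°:   candidates: C₊=(0.9276,4.4063) cross=39.868; C₋=(3.2700,-5.7452) cross=-39.868
θ=215°:   branch - wants cross < 0 → take C=(3.2700,-5.7452) (cross=-39.868)
θ=215°: ex = (C−B)/|BC| = (0.8182,-0.5749); ey = (0.5749,0.8182)
θ=215°: P = B + -0.61·ex + 0.76·ey = (-2.5196,-0.7482)
θ=230°: B = A + 3.00·(cos230°, sin230°) = (-1.9284, -2.2981)
θ=230°: |BD| = 7.2996
θ=230°: circle(B,7.00) ∩ circle(D,6.00): a=4.5402, h=5.3279
θ=230°:   candidates: C₊=(0.7036,4.1882) cross=38.891; C₋=(4.0584,-5.9257) cross=-38.891
θ=230°:   branch - wants cross < 0 → take C=(4.0584,-5.9257) (cross=-38.891)
θ=230°: ex = (C−B)/|BC| = (0.8552,-0.5182); ey = (0.5182,0.8552)
θ=230°: P = B + -0.61·ex + 0.76·ey = (-2.0562,-1.3320)

θ=27°: 3.41 2.00
θ=73°: 1.66 3.45
θ=215°: -2.52 -0.75
θ=230°: -2.06 -1.33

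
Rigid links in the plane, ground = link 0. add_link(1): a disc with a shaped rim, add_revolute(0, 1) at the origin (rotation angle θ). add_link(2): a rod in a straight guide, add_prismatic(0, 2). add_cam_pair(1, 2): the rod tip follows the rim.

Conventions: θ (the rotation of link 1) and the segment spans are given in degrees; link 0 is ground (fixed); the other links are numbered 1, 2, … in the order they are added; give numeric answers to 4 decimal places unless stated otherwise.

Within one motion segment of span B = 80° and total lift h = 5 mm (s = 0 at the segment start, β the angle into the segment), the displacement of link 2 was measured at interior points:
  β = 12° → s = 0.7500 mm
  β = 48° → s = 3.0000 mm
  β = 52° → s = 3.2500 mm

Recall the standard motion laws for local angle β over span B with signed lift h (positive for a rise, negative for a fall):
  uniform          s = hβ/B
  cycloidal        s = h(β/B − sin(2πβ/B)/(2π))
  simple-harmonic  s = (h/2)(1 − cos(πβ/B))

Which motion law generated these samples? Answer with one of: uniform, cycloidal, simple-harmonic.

candidates at β/B = r: uniform s = h·r (linear in β); cycloidal s = h·(r − sin(2πr)/(2π)); simple-harmonic s = (h/2)(1 − cos(πr))
β=12°: printed 0.7500 | uniform 0.7500, cycloidal 0.1062, simple-harmonic 0.2725
β=48°: printed 3.0000 | uniform 3.0000, cycloidal 3.4677, simple-harmonic 3.2725
β=52°: printed 3.2500 | uniform 3.2500, cycloidal 3.8938, simple-harmonic 3.6350
only one law matches every sample → uniform

uniform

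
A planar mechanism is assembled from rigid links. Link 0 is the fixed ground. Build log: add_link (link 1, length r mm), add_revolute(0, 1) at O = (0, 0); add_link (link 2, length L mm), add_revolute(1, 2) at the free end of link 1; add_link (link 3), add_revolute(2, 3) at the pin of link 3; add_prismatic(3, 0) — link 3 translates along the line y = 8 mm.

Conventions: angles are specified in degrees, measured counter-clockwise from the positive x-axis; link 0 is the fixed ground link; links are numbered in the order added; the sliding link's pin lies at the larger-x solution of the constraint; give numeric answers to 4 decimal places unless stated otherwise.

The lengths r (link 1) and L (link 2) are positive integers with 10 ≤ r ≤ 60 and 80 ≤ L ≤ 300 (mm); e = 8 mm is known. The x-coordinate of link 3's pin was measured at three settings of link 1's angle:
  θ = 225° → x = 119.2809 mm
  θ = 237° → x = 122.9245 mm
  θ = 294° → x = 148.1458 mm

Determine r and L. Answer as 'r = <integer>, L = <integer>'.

constraint per measurement: (x − r cos θ)² + (r sin θ − e)² = L²
subtracting the θ₁ and θ₂ equations cancels the r² and L² terms:
r = (x₁² − x₂²) / (2[(x₁cos θ₁ + e sin θ₁) − (x₂cos θ₂ + e sin θ₂)]) = 27.0004 → r = 27
L² = (x₁ − r cos θ₁)² + (r sin θ₁ − e)² = 19880.9972 → L = 141.0000 → L = 141
check at θ₃=294°: x = 148.1458 (printed 148.1458) ✓

r = 27, L = 141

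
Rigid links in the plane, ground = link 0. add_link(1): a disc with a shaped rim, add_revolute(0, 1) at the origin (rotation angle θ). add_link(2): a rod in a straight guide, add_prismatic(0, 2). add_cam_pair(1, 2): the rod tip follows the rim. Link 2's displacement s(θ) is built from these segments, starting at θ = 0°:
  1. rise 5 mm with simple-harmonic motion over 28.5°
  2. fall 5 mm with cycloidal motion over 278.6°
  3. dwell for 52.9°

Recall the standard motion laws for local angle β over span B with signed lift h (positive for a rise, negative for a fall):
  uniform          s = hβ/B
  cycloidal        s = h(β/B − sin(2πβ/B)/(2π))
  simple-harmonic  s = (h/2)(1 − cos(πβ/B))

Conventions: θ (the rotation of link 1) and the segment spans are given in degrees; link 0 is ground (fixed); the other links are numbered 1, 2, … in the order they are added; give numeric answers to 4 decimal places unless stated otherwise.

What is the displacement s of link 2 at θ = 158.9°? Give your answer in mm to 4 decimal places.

segment 1 (0° to 28.5°, simple-harmonic, h = 5) is passed completely: s = 0.0000 + (5) = 5.0000
θ = 158.9° falls in segment 2 (28.5° to 307.1°, cycloidal, h = -5): β = 158.9 − 28.5 = 130.4°, B = 278.6°; Δs = -5·(0.4681 − sin(2π·0.4681)/(2π)) = -2.1816; s = 5.0000 − 2.1816 = 2.8184

2.8184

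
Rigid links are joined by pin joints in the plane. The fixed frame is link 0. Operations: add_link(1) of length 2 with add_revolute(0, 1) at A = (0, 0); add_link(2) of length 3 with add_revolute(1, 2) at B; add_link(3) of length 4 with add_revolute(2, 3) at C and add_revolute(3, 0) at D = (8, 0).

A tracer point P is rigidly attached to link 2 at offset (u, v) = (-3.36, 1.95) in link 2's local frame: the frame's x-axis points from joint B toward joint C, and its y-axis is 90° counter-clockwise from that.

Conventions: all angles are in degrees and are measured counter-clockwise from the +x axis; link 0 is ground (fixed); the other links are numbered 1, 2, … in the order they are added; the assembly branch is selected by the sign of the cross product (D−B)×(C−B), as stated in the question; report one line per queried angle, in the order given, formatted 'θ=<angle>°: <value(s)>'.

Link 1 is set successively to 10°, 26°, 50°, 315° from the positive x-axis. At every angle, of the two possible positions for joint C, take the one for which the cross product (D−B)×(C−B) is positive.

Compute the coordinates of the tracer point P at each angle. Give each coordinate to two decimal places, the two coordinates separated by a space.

A=(0,0), D=(8.00,0)
θ=10°: B = A + 2.00·(cos10°, sin10°) = (1.9696, 0.3473)
θ=10°: |BD| = 6.0404
θ=10°: circle(B,3.00) ∩ circle(D,4.00): a=2.4408, h=1.7443
θ=10°:   candidates: C₊=(4.5066,1.9484) cross=10.536; C₋=(4.3060,-1.5345) cross=-10.536
θ=10°:   branch + wants cross > 0 → take C=(4.5066,1.9484) (cross=10.536)
θ=10°: ex = (C−B)/|BC| = (0.8457,0.5337); ey = (-0.5337,0.8457)
θ=10°: P = B + -3.36·ex + 1.95·ey = (-1.9126,0.2031)
θ=26°: B = A + 2.00·(cos26°, sin26°) = (1.7976, 0.8767)
θ=26°: |BD| = 6.2641
θ=26°: circle(B,3.00) ∩ circle(D,4.00): a=2.5733, h=1.5421
θ=26°:   candidates: C₊=(4.5614,2.0435) cross=9.660; C₋=(4.1297,-1.0104) cross=-9.660
θ=26°:   branch + wants cross > 0 → take C=(4.5614,2.0435) (cross=9.660)
θ=26°: ex = (C−B)/|BC| = (0.9213,0.3889); ey = (-0.3889,0.9213)
θ=26°: P = B + -3.36·ex + 1.95·ey = (-2.0563,1.3664)
θ=50°: B = A + 2.00·(cos50°, sin50°) = (1.2856, 1.5321)
θ=50°: |BD| = 6.8870
θ=50°: circle(B,3.00) ∩ circle(D,4.00): a=2.9353, h=0.6197
θ=50°:   candidates: C₊=(4.2852,1.4833) cross=4.268; C₋=(4.0095,0.2749) cross=-4.268
θ=50°:   branch + wants cross > 0 → take C=(4.2852,1.4833) (cross=4.268)
θ=50°: ex = (C−B)/|BC| = (0.9999,-0.0163); ey = (0.0163,0.9999)
θ=50°: P = B + -3.36·ex + 1.95·ey = (-2.0422,3.5365)
θ=315°: B = A + 2.00·(cos315°, sin315°) = (1.4142, -1.4142)
θ=315°: |BD| = 6.7359
θ=315°: circle(B,3.00) ∩ circle(D,4.00): a=2.8484, h=0.9417
θ=315°:   candidates: C₊=(4.0014,0.1045) cross=6.343; C₋=(4.3968,-1.7369) cross=-6.343
θ=315°:   branch + wants cross > 0 → take C=(4.0014,0.1045) (cross=6.343)
θ=315°: ex = (C−B)/|BC| = (0.8624,0.5063); ey = (-0.5063,0.8624)
θ=315°: P = B + -3.36·ex + 1.95·ey = (-2.4706,-1.4336)

θ=10°: -1.91 0.20
θ=26°: -2.06 1.37
θ=50°: -2.04 3.54
θ=315°: -2.47 -1.43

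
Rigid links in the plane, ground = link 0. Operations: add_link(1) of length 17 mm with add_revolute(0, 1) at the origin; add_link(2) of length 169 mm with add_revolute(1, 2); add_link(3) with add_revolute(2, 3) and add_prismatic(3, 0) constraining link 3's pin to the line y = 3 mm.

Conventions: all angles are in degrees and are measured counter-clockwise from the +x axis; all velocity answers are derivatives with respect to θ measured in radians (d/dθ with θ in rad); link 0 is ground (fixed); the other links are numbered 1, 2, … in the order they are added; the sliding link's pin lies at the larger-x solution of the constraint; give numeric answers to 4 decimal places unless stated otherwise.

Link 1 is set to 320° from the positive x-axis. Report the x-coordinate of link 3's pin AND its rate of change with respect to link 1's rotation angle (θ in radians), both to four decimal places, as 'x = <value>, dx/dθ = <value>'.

geometry: r = 17 mm, L = 169 mm, e = 3 mm
crank pin P = (r cos θ, r sin θ) = (13.022756, -10.927389)
h = r sin θ − e = -10.927389 − 3 = -13.927389
x = r cos θ + √(L² − h²) = 13.022756 + 168.425140 = 181.447896
dx/dθ = −r sin θ − h·r cos θ/√(L² − h²) (θ in radians; h = -13.927389) = 12.004265

x = 181.4479, dx/dθ = 12.0043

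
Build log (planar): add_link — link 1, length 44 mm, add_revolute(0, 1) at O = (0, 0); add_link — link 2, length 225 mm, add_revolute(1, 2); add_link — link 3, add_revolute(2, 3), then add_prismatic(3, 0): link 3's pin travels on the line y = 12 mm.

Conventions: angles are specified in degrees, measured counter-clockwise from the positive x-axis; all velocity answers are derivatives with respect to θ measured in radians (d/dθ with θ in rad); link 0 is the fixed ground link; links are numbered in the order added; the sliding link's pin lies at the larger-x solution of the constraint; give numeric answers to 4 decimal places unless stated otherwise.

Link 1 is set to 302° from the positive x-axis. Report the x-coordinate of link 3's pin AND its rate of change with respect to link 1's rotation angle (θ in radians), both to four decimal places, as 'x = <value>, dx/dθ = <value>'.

geometry: r = 44 mm, L = 225 mm, e = 12 mm
crank pin P = (r cos θ, r sin θ) = (23.316448, -37.314116)
h = r sin θ − e = -37.314116 − 12 = -49.314116
x = r cos θ + √(L² − h²) = 23.316448 + 219.529310 = 242.845758
dx/dθ = −r sin θ − h·r cos θ/√(L² − h²) (θ in radians; h = -49.314116) = 42.551822

x = 242.8458, dx/dθ = 42.5518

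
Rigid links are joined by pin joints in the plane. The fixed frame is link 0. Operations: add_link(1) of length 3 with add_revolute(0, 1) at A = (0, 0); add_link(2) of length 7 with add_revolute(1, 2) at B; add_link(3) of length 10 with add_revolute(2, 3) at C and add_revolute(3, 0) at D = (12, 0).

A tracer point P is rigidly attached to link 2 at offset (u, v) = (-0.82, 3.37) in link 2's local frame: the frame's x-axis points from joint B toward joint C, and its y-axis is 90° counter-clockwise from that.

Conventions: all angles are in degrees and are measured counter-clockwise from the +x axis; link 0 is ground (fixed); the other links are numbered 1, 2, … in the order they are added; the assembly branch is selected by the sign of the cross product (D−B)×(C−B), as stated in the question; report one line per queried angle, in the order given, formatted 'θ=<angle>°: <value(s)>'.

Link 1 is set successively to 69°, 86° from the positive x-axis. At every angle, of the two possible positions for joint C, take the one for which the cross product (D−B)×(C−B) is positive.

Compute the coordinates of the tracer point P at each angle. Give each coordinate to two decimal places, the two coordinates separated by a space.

A=(0,0), D=(12.00,0)
θ=69°: B = A + 3.00·(cos69°, sin69°) = (1.0751, 2.8007)
θ=69°: |BD| = 11.2782
θ=69°: circle(B,7.00) ∩ circle(D,10.00): a=3.3781, h=6.1309
θ=69°:   candidates: C₊=(5.8699,7.9007) cross=69.146; C₋=(2.8249,-3.9770) cross=-69.146
θ=69°:   branch + wants cross > 0 → take C=(5.8699,7.9007) (cross=69.146)
θ=69°: ex = (C−B)/|BC| = (0.6850,0.7286); ey = (-0.7286,0.6850)
θ=69°: P = B + -0.82·ex + 3.37·ey = (-1.9419,4.5117)
θ=86°: B = A + 3.00·(cos86°, sin86°) = (0.2093, 2.9927)
θ=86°: |BD| = 12.1646
θ=86°: circle(B,7.00) ∩ circle(D,10.00): a=3.9861, h=5.7542
θ=86°:   candidates: C₊=(5.4885,7.5895) cross=69.998; C₋=(2.6572,-3.5653) cross=-69.998
θ=86°:   branch + wants cross > 0 → take C=(5.4885,7.5895) (cross=69.998)
θ=86°: ex = (C−B)/|BC| = (0.7542,0.6567); ey = (-0.6567,0.7542)
θ=86°: P = B + -0.82·ex + 3.37·ey = (-2.6222,4.9958)

θ=69°: -1.94 4.51
θ=86°: -2.62 5.00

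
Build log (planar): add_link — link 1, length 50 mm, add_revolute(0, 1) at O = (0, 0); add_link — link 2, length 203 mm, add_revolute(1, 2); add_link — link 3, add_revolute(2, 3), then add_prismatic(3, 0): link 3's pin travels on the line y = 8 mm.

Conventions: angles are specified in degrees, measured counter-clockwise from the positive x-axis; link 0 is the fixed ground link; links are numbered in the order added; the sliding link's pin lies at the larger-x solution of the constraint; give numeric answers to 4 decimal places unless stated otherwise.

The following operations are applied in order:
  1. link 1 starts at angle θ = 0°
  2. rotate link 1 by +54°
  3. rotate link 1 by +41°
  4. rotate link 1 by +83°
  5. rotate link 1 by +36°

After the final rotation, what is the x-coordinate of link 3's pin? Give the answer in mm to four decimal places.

geometry: r = 50 mm, L = 203 mm, e = 8 mm; θ starts at 0°
rotate link 1 by +54°: θ ← 0° +54° = 54°
rotate link 1 by +41°: θ ← 54° +41° = 95°
rotate link 1 by +83°: θ ← 95° +83° = 178°
rotate link 1 by +36°: θ ← 178° +36° = 214°
crank pin P = (r cos θ, r sin θ) = (-41.451879, -27.959645)
h = r sin θ − e = -27.959645 − 8 = -35.959645
x = r cos θ + √(L² − h²) = -41.451879 + 199.789649 = 158.337771

158.3378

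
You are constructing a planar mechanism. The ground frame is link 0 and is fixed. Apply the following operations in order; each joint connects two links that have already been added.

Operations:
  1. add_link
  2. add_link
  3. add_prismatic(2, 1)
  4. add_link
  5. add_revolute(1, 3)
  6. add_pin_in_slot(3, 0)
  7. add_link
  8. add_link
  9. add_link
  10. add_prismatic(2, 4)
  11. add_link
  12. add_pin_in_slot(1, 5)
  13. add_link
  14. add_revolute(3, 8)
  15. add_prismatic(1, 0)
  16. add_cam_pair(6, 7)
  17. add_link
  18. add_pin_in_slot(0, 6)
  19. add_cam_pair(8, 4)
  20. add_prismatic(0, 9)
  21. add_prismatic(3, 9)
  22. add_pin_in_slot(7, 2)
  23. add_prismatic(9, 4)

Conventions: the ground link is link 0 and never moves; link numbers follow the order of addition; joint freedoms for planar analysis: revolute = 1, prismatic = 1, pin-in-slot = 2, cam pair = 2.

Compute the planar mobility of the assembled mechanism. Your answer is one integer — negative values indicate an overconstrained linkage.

ground; <1,0,0>
#1 <2,0,0>
#2 <3,0,0>
P:2↔1 J1 <3,1,0>
#3 <4,1,0>
R:1↔3 J1 <4,2,0>
PS:3↔0 J2 <4,2,1>
#4 <5,2,1>
#5 <6,2,1>
#6 <7,2,1>
P:2↔4 J1 <7,3,1>
#7 <8,3,1>
PS:1↔5 J2 <8,3,2>
#8 <9,3,2>
R:3↔8 J1 <9,4,2>
P:1↔0 J1 <9,5,2>
C:6↔7 J2 <9,5,3>
#9 <10,5,3>
PS:0↔6 J2 <10,5,4>
C:8↔4 J2 <10,5,5>
P:0↔9 J1 <10,6,5>
P:3↔9 J1 <10,7,5>
PS:7↔2 J2 <10,7,6>
P:9↔4 J1 <10,8,6>
3×9 − 2×8 − 1×6 = 5

M = 5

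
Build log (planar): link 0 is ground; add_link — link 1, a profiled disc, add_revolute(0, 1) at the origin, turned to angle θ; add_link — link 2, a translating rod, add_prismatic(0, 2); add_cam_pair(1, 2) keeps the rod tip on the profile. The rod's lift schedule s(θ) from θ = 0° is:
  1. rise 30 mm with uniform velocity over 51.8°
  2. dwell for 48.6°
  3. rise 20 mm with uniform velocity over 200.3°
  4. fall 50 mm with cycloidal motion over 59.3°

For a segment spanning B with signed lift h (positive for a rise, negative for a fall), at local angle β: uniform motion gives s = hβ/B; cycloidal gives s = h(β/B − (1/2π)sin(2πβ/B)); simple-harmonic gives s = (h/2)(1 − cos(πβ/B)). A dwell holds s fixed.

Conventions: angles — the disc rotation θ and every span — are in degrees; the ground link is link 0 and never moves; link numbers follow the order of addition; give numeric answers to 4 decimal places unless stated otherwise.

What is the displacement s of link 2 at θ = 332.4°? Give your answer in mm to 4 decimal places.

seg 1 [0°–51.8°] uniform, h=30: full span → s += 30 → s = 30.0000
seg 2 [51.8°–100.4°] dwell: s stays 30.0000
seg 3 [100.4°–300.7°] uniform, h=20: full span → s += 20 → s = 50.0000
seg 4 [300.7°–360°] cycloidal, h=-50: θ=332.4° here. β=31.7, B=59.3. -50·(0.5346 − sin(2π·0.5346)/(2π)) = -28.4434 → s = 21.5566

21.5566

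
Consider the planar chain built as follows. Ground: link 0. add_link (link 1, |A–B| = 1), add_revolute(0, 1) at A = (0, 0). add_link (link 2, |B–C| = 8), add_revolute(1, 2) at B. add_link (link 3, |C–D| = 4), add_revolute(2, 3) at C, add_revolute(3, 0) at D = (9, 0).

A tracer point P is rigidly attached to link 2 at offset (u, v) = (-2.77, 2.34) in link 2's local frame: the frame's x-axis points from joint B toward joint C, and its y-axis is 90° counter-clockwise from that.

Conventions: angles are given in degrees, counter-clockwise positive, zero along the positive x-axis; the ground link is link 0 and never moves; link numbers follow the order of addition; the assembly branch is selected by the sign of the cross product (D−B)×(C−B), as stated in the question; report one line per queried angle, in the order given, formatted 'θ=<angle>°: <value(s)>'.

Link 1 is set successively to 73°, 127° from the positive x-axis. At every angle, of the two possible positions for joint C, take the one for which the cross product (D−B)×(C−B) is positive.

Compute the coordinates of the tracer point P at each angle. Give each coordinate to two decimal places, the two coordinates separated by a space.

A=(0,0), D=(9.00,0)
θ=73°: B = A + 1.00·(cos73°, sin73°) = (0.2924, 0.9563)
θ=73°: |BD| = 8.7600
θ=73°: circle(B,8.00) ∩ circle(D,4.00): a=7.1197, h=3.6482
θ=73°:   candidates: C₊=(7.7678,3.8055) cross=31.958; C₋=(6.9713,-3.4474) cross=-31.958
θ=73°:   branch + wants cross > 0 → take C=(7.7678,3.8055) (cross=31.958)
θ=73°: ex = (C−B)/|BC| = (0.9344,0.3561); ey = (-0.3561,0.9344)
θ=73°: P = B + -2.77·ex + 2.34·ey = (-3.1294,2.1563)
θ=127°: B = A + 1.00·(cos127°, sin127°) = (-0.6018, 0.7986)
θ=127°: |BD| = 9.6350
θ=127°: circle(B,8.00) ∩ circle(D,4.00): a=7.3084, h=3.2538
θ=127°:   candidates: C₊=(6.9512,3.4354) cross=31.350; C₋=(6.4117,-3.0497) cross=-31.350
θ=127°:   branch + wants cross > 0 → take C=(6.9512,3.4354) (cross=31.350)
θ=127°: ex = (C−B)/|BC| = (0.9441,0.3296); ey = (-0.3296,0.9441)
θ=127°: P = B + -2.77·ex + 2.34·ey = (-3.9883,2.0949)

θ=73°: -3.13 2.16
θ=127°: -3.99 2.09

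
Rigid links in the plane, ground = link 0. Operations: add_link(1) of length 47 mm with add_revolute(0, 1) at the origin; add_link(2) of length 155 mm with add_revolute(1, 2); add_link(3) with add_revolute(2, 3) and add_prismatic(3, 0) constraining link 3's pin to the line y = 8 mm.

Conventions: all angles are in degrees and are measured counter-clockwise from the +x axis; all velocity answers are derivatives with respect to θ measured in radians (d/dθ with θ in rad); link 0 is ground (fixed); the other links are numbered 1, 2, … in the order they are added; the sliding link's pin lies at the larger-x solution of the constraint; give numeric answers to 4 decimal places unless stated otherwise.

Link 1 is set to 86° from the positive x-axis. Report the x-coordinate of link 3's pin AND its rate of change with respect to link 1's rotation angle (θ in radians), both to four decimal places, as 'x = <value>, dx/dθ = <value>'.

geometry: r = 47 mm, L = 155 mm, e = 8 mm
crank pin P = (r cos θ, r sin θ) = (3.278554, 46.885510)
h = r sin θ − e = 46.885510 − 8 = 38.885510
x = r cos θ + √(L² − h²) = 3.278554 + 150.043051 = 153.321605
dx/dθ = −r sin θ − h·r cos θ/√(L² − h²) (θ in radians; h = 38.885510) = -47.735188

x = 153.3216, dx/dθ = -47.7352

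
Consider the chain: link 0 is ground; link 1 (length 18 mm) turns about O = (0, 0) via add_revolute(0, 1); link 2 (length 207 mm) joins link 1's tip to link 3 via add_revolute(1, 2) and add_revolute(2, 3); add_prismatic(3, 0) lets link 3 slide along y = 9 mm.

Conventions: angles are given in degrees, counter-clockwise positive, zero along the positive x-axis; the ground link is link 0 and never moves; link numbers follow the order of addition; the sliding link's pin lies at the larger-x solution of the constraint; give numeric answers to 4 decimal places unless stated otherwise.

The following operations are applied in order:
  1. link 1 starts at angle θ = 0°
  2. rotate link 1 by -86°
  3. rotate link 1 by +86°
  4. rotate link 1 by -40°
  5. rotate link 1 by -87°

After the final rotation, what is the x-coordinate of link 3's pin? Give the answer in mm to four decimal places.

geometry: r = 18 mm, L = 207 mm, e = 9 mm; θ starts at 0°
rotate link 1 by -86°: θ ← 0° -86° = -86°
rotate link 1 by +86°: θ ← -86° +86° = 0°
rotate link 1 by -40°: θ ← 0° -40° = -40°
rotate link 1 by -87°: θ ← -40° -87° = -127°
crank pin P = (r cos θ, r sin θ) = (-10.832670, -14.375439)
h = r sin θ − e = -14.375439 − 9 = -23.375439
x = r cos θ + √(L² − h²) = -10.832670 + 205.675932 = 194.843261

194.8433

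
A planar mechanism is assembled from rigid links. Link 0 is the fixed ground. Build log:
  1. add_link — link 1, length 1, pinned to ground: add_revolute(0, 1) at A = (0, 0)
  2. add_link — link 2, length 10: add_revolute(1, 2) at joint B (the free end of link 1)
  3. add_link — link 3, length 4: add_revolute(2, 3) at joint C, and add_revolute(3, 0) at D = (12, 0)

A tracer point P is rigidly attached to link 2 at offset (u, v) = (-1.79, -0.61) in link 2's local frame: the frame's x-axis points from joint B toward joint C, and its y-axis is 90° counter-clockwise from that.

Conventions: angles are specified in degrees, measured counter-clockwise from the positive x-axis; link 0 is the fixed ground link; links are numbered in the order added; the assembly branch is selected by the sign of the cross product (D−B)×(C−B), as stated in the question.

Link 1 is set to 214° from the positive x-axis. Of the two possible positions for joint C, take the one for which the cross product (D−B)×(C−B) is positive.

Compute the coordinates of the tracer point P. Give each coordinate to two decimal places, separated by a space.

A=(0,0), D=(12.00,0)
B = A + 1.00·(cos214°, sin214°) = (-0.8290, -0.5592)
|BD| = 12.8412
circle(B,10.00) ∩ circle(D,4.00): a=9.6913, h=2.4654
  candidates: C₊=(8.7457,2.3259) cross=31.659; C₋=(8.9605,-2.6002) cross=-31.659
  branch + wants cross > 0 → take C=(8.7457,2.3259) (cross=31.659)
ex = (C−B)/|BC| = (0.9575,0.2885); ey = (-0.2885,0.9575)
P = B + -1.79·ex + -0.61·ey = (-2.3669,-1.6597)

-2.37 -1.66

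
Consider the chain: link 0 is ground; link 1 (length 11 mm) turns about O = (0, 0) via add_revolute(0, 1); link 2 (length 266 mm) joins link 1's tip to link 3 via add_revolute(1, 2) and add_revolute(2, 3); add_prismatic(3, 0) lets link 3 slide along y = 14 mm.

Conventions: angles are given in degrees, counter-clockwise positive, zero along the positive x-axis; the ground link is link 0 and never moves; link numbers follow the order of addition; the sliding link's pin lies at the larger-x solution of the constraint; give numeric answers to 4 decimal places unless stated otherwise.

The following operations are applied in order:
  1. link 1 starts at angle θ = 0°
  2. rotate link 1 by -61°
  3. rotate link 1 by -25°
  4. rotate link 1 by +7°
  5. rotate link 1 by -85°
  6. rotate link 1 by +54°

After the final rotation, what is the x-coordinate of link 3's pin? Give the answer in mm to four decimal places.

geometry: r = 11 mm, L = 266 mm, e = 14 mm; θ starts at 0°
rotate link 1 by -61°: θ ← 0° -61° = -61°
rotate link 1 by -25°: θ ← -61° -25° = -86°
rotate link 1 by +7°: θ ← -86° +7° = -79°
rotate link 1 by -85°: θ ← -79° -85° = -164°
rotate link 1 by +54°: θ ← -164° +54° = -110°
crank pin P = (r cos θ, r sin θ) = (-3.762222, -10.336619)
h = r sin θ − e = -10.336619 − 14 = -24.336619
x = r cos θ + √(L² − h²) = -3.762222 + 264.884369 = 261.122148

261.1221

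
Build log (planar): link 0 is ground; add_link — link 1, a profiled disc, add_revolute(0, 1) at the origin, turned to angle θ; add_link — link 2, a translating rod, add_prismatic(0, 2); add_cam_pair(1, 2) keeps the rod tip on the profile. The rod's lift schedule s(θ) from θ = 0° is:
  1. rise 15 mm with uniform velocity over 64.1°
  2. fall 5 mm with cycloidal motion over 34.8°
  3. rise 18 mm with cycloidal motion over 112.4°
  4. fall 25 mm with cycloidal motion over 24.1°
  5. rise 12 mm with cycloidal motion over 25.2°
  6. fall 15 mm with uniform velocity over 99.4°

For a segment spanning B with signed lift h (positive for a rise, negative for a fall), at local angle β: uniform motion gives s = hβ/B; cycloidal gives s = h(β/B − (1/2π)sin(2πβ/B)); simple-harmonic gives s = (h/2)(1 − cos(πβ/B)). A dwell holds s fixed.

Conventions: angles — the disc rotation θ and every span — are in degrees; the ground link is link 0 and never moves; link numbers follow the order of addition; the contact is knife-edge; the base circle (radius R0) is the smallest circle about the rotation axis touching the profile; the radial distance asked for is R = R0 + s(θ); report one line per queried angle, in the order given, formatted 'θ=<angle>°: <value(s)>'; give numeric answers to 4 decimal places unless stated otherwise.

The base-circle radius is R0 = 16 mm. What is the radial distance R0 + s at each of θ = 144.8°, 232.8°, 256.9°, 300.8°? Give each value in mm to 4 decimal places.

seg 1 [0°–64.1°] uniform, h=15: full span → s += 15 → s = 15.0000
seg 2 [64.1°–98.9°] cycloidal, h=-5: full span → s += -5 → s = 10.0000
seg 3 [98.9°–211.3°] cycloidal, h=18: θ=144.8° here. β=45.9, B=112.4. 18·(0.4084 − sin(2π·0.4084)/(2π)) = 5.7907 → s = 15.7907
seg 3 [98.9°–211.3°] cycloidal, h=18: full span → s += 18 → s = 28.0000
seg 4 [211.3°–235.4°] cycloidal, h=-25: θ=232.8° here. β=21.5, B=24.1. -25·(0.8921 − sin(2π·0.8921)/(2π)) = -24.7981 → s = 3.2019
seg 4 [211.3°–235.4°] cycloidal, h=-25: full span → s += -25 → s = 3.0000
seg 5 [235.4°–260.6°] cycloidal, h=12: θ=256.9° here. β=21.5, B=25.2. 12·(0.8532 − sin(2π·0.8532)/(2π)) = 11.7605 → s = 14.7605
seg 5 [235.4°–260.6°] cycloidal, h=12: full span → s += 12 → s = 15.0000
seg 6 [260.6°–360°] uniform, h=-15: θ=300.8° here. β=40.2, B=99.4. -15·40.2/99.4 = -6.0664 → s = 8.9336
θ=144.8°: R = R0 + s = 16 + 15.7907 = 31.7907
θ=232.8°: R = R0 + s = 16 + 3.2019 = 19.2019
θ=256.9°: R = R0 + s = 16 + 14.7605 = 30.7605
θ=300.8°: R = R0 + s = 16 + 8.9336 = 24.9336

θ=144.8°: 31.7907
θ=232.8°: 19.2019
θ=256.9°: 30.7605
θ=300.8°: 24.9336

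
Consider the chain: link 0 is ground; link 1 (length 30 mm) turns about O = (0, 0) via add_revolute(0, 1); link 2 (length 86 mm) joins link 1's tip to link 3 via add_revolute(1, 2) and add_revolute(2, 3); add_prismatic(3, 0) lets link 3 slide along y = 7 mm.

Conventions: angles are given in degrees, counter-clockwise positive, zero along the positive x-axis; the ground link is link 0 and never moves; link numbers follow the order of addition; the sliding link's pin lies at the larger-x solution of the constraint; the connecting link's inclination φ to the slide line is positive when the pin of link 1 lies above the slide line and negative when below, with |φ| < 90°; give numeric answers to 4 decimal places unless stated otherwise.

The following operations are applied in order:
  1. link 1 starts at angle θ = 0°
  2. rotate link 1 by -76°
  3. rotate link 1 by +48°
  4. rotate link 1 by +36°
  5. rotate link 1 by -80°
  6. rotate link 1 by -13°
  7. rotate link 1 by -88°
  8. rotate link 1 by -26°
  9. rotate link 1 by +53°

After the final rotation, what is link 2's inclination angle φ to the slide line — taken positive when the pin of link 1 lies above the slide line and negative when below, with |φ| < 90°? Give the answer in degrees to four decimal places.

geometry: r = 30 mm, L = 86 mm, e = 7 mm; θ starts at 0°
rotate link 1 by -76°: θ ← 0° -76° = -76°
rotate link 1 by +48°: θ ← -76° +48° = -28°
rotate link 1 by +36°: θ ← -28° +36° = 8°
rotate link 1 by -80°: θ ← 8° -80° = -72°
rotate link 1 by -13°: θ ← -72° -13° = -85°
rotate link 1 by -88°: θ ← -85° -88° = -173°
rotate link 1 by -26°: θ ← -173° -26° = -199°
rotate link 1 by +53°: θ ← -199° +53° = -146°
h = r sin θ − e = -16.775787 − 7 = -23.775787
sin φ = h / L = -23.775787 / 86 = -0.27646264
φ = arcsin(-0.27646264) = -16.049197°

-16.0492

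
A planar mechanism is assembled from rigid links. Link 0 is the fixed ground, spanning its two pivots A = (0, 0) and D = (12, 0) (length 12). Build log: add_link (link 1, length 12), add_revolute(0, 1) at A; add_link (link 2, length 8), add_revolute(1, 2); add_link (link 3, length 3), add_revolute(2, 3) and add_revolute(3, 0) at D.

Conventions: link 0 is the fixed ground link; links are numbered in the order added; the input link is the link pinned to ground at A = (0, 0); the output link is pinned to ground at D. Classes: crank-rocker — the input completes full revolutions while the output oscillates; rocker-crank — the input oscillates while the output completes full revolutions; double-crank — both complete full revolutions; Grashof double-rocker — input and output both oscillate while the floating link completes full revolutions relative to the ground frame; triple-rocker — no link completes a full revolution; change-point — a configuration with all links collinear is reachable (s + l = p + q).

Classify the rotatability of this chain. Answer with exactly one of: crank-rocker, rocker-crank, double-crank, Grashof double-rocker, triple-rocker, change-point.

lengths: ground=12, input=12, coupler=8, output=3
sorted: s=3 (shortest), l=12 (longest), p+q=20
s + l = 15 vs p + q = 20
s + l < p + q (Grashof) with shortest = output link → rocker-crank

rocker-crank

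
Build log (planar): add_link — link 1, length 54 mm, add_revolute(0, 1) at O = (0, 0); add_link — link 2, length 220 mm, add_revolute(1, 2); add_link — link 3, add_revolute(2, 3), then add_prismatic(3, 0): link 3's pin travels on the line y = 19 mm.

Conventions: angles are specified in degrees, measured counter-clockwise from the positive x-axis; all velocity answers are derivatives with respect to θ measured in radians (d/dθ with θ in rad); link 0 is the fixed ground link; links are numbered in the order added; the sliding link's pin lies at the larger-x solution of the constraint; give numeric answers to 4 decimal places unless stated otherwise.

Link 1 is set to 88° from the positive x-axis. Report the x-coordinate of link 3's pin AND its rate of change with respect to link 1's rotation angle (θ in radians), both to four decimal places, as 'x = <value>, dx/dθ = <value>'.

geometry: r = 54 mm, L = 220 mm, e = 19 mm
crank pin P = (r cos θ, r sin θ) = (1.884573, 53.967105)
h = r sin θ − e = 53.967105 − 19 = 34.967105
x = r cos θ + √(L² − h²) = 1.884573 + 217.203365 = 219.087937
dx/dθ = −r sin θ − h·r cos θ/√(L² − h²) (θ in radians; h = 34.967105) = -54.270498

x = 219.0879, dx/dθ = -54.2705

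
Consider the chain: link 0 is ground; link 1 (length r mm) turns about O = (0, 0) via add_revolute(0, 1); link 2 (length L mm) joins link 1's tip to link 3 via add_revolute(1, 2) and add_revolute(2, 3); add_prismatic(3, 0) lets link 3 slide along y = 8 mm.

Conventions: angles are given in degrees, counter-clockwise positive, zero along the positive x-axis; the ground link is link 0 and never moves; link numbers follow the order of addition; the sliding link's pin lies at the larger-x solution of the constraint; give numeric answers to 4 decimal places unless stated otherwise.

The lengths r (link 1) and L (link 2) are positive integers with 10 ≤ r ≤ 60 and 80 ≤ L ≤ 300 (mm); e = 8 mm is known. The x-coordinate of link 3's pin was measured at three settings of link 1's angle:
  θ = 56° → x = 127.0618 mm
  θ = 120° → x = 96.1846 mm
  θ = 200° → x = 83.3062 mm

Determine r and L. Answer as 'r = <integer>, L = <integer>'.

constraint per measurement: (x − r cos θ)² + (r sin θ − e)² = L²
subtracting the θ₁ and θ₂ equations cancels the r² and L² terms:
r = (x₁² − x₂²) / (2[(x₁cos θ₁ + e sin θ₁) − (x₂cos θ₂ + e sin θ₂)]) = 29.0001 → r = 29
L² = (x₁ − r cos θ₁)² + (r sin θ₁ − e)² = 12544.0083 → L = 112.0000 → L = 112
check at θ₃=200°: x = 83.3062 (printed 83.3062) ✓

r = 29, L = 112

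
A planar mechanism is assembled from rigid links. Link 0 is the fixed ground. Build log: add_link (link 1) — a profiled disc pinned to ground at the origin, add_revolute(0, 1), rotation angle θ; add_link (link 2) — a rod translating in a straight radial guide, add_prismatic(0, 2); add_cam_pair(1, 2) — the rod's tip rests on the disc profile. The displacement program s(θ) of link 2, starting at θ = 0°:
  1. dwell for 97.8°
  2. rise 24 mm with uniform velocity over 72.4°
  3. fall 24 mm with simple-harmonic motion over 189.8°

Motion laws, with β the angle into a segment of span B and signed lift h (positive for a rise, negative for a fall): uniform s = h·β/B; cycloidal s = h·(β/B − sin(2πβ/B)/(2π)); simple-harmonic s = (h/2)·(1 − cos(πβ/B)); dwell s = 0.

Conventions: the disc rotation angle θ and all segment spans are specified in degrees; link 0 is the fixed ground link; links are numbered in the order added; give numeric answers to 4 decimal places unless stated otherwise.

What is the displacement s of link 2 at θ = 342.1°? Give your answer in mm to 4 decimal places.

seg 1 [0°–97.8°] dwell: s stays 0.0000
seg 2 [97.8°–170.2°] uniform, h=24: full span → s += 24 → s = 24.0000
seg 3 [170.2°–360°] simple-harmonic, h=-24: θ=342.1° here. β=171.9, B=189.8. -24/2·(1 − cos(π·0.9057)) = -23.4771 → s = 0.5229

0.5229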